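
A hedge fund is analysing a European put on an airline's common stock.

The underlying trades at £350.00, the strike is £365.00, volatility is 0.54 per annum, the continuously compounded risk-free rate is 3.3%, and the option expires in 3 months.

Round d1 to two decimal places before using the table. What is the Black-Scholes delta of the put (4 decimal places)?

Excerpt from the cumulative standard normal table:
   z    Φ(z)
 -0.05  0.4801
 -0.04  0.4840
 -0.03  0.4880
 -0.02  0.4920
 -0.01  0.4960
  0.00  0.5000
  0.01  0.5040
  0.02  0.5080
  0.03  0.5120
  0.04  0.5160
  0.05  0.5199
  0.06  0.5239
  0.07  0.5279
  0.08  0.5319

T = 0.25;  σ√T = 0.2700
ln(S/K) + (r + σ²/2)T = ln(350/365) + (0.033 + 0.54²/2)·0.25 = -0.0420 + 0.0447 = 0.0027
d₁ = 0.0027 / 0.2700 = 0.0101 ⇒ 0.01
N(d₁) = N(0.01) = 0.5040
Δ_put = N(d₁) − 1 = 0.5040 − 1 = -0.4960

-0.4960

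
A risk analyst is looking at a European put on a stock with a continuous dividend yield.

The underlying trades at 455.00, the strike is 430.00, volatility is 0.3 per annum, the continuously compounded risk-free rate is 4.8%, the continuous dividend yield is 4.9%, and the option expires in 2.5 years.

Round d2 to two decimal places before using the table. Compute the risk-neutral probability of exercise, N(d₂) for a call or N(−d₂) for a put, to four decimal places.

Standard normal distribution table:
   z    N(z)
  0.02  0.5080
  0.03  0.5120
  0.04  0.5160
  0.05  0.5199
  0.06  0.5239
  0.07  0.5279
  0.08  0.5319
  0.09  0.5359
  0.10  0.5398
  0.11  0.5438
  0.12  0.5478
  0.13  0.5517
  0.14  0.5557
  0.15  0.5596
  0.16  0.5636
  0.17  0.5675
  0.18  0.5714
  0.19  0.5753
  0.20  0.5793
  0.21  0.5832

σ√T = 0.3 × 1.5811 = 0.4743
d₁ = [ln(455/430) + (0.048 − 0.049 + 0.3²/2)·2.5] / 0.4743 = [0.0565 + 0.1100] / 0.4743 = 0.3510 → 0.35
d₂ = d₁ − σ√T = 0.3510 − 0.4743 = -0.1233 → -0.12
Risk-neutral Pr[S_T < K] = N(−d₂) = N(0.12) = 0.5478

0.5478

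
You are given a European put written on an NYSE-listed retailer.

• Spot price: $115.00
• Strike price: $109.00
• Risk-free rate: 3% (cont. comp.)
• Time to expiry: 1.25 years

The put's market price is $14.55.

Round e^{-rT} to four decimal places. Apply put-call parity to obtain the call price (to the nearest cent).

$24.56

exp(−rT) = exp(−0.03·1.25) = 0.9632
Put-call parity: C − P = S − K·e^(−rT) = 115 − 109·0.9632 = 115 − 104.9888 = 10.0112
C = P + (C − P) = 14.55 + (10.0112) = 24.5612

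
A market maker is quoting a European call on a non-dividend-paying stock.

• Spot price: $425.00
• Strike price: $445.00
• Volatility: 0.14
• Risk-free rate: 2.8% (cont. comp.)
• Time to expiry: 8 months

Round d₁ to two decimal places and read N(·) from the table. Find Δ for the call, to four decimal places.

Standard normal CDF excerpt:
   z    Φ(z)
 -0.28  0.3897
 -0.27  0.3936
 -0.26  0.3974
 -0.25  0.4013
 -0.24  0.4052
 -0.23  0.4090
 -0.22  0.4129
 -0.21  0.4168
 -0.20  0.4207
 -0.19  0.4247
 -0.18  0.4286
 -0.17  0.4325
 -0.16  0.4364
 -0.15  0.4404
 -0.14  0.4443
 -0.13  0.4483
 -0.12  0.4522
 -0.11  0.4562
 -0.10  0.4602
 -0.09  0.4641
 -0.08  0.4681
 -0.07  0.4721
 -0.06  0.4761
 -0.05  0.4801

0.4286

σ√T = 0.14·√0.6667 = 0.1143
d₁ = [ln(425/445) + (0.028 + 0.14²/2)·0.6667] / 0.1143 = [-0.0460 + 0.0252] / 0.1143 = -0.1818 → -0.18
N(d₁) = N(-0.18) = 0.4286
Δ_call = N(d₁) = 0.4286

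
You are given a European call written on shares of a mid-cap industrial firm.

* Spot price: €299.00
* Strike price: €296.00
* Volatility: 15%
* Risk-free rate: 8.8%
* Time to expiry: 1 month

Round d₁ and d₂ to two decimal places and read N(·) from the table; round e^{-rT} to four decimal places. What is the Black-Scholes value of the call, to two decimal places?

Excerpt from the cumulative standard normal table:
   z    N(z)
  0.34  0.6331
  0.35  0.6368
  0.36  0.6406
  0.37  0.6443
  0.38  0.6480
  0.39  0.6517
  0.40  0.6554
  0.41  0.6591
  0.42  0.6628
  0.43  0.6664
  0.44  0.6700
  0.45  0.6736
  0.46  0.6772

€7.77

σ√T = 0.15·√0.08333 = 0.0433
d₁ = [ln(299/296) + (0.088 + ½·0.15²)·0.08333] / (σ√T) = (0.0101 + 0.0083) / 0.0433 = 0.4239 ⇒ 0.42
d₂ = 0.4239 − 0.0433 = 0.3806 ⇒ 0.38
exp(−rT) = exp(−0.088·0.08333) = 0.9927
N(d₁) = N(0.42) = 0.6628;  N(d₂) = N(0.38) = 0.6480
C = 299·0.6628 − 296·0.9927·0.6480 = 198.1772 − 190.4078 = 7.7694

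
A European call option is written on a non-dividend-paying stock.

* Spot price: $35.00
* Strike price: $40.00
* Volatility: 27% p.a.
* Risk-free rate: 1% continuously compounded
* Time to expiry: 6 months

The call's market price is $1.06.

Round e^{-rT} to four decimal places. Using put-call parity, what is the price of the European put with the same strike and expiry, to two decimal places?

$5.86

e^(−rT) = e^(−0.01·0.5) = 0.9950
Put-call parity: C − P = S − K·e^(−rT) = 35 − 40·0.9950 = 35 − 39.8000 = -4.8000
P = C − (C − P) = 1.06 − (-4.8000) = 5.8600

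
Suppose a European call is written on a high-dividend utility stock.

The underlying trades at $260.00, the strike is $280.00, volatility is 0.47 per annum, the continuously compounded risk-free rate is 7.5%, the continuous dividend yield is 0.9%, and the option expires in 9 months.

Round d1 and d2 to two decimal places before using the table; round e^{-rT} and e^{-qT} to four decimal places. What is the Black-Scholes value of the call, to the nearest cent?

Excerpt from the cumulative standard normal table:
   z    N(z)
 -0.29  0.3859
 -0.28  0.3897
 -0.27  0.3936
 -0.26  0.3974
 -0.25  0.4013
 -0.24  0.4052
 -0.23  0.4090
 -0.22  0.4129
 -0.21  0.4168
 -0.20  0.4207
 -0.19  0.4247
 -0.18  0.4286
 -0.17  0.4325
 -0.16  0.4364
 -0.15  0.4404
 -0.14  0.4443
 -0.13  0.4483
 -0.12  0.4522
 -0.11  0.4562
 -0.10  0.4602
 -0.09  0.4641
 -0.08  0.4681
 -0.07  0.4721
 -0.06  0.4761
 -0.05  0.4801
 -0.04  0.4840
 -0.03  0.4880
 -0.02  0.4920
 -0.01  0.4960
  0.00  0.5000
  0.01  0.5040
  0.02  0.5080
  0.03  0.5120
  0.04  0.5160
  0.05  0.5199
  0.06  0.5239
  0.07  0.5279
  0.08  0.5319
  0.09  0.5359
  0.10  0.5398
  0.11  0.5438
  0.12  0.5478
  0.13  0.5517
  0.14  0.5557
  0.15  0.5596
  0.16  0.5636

$38.33

σ√T = 0.47·√0.75 = 0.4070
d₁ = [ln(260/280) + (0.075 − 0.009 + 0.47²/2)·0.75] / 0.4070 = [-0.0741 + 0.1323] / 0.4070 = 0.1431 ≈ 0.14
d₂ = d₁ − σ√T = 0.1431 − 0.4070 = -0.2640 ≈ -0.26
e^(−qT) = e^(−0.009·0.75) = 0.9933;  e^(−rT) = e^(−0.075·0.75) = 0.9453
N(d₁) = N(0.14) = 0.5557;  N(d₂) = N(-0.26) = 0.3974
C = 260·0.9933·0.5557 − 280·0.9453·0.3974 = 143.5140 − 105.1854 = 38.3285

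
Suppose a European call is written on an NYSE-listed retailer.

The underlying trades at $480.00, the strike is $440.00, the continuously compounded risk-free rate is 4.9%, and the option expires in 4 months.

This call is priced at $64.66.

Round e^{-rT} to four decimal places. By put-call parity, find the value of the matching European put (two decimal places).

$17.53

e^(−rT) = e^(−0.049·0.3333) = 0.9838
Put-call parity: C − P = S − K·e^(−rT) = 480 − 440·0.9838 = 480 − 432.8720 = 47.1280
P = C − (C − P) = 64.66 − (47.1280) = 17.5320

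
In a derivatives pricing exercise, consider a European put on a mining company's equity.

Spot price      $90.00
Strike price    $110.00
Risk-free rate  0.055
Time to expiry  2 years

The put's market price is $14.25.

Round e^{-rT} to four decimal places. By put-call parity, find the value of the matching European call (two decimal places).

$5.71

exp(−rT) = exp(−0.055·2) = 0.8958
Put-call parity: C − P = S − K·e^(−rT) = 90 − 110·0.8958 = 90 − 98.5380 = -8.5380
C = P + (C − P) = 14.25 + (-8.5380) = 5.7120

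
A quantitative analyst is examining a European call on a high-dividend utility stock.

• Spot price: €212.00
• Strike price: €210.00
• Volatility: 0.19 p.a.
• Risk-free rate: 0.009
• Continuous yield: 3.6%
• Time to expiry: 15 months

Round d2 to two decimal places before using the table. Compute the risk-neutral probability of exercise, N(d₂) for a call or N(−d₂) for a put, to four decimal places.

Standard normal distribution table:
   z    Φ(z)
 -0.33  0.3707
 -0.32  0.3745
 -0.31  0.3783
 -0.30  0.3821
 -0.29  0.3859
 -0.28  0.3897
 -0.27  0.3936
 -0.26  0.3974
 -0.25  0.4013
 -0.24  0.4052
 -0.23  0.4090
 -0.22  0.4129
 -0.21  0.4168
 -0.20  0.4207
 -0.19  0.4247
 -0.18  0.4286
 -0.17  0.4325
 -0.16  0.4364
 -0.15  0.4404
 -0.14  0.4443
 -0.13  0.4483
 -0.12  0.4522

σ√T = 0.19·√1.25 = 0.2124
ln(S/K) + (r − q + σ²/2)T = ln(212/210) + (0.009 − 0.036 + 0.19²/2)·1.25 = 0.0095 − 0.0112 = -0.0017
d₁ = -0.0017 / 0.2124 = -0.0080 which rounds to -0.01
d₂ = d₁ − σ√T = -0.0080 − 0.2124 = -0.2205 which rounds to -0.22
Pr(exercise) under Q = N(d₂) = 0.4129

0.4129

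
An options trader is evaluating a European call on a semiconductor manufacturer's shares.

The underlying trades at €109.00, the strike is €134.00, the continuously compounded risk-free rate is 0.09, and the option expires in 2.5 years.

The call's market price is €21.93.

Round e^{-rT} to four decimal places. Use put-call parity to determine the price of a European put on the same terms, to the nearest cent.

e^(−rT) = e^(−0.09·2.5) = 0.7985
Put-call parity: C − P = S − K·e^(−rT) = 109 − 134·0.7985 = 109 − 106.9990 = 2.0010
P = C − (C − P) = 21.93 − (2.0010) = 19.9290

€19.93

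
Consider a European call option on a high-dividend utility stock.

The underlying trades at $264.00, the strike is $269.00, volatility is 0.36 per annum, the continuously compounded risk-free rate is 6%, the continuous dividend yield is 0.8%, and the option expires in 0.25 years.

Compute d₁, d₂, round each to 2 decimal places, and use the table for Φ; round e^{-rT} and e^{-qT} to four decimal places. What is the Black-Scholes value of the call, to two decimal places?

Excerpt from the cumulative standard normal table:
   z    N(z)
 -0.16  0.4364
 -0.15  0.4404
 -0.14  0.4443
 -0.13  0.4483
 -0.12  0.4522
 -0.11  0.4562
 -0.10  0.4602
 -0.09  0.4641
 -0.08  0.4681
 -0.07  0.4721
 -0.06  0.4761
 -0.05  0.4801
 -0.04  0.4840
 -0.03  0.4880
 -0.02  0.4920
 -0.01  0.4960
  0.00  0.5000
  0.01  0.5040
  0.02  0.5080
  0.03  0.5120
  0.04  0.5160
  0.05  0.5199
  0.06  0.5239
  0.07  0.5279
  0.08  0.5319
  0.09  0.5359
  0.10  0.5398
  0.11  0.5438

$18.20

T = 0.25;  σ√T = 0.1800
ln(S/K) + (r − q + σ²/2)T = ln(264/269) + (0.06 − 0.008 + 0.36²/2)·0.25 = -0.0188 + 0.0292 = 0.0104
d₁ = 0.0104 / 0.1800 = 0.0580 which rounds to 0.06
d₂ = d₁ − σ√T = 0.0580 − 0.1800 = -0.1220 which rounds to -0.12
e^(−qT) = e^(−0.008·0.25) = 0.9980;  e^(−rT) = e^(−0.06·0.25) = 0.9851
N(d₁) = N(0.06) = 0.5239;  N(d₂) = N(-0.12) = 0.4522
C = 264·0.9980·0.5239 − 269·0.9851·0.4522 = 138.0330 − 119.8293 = 18.2036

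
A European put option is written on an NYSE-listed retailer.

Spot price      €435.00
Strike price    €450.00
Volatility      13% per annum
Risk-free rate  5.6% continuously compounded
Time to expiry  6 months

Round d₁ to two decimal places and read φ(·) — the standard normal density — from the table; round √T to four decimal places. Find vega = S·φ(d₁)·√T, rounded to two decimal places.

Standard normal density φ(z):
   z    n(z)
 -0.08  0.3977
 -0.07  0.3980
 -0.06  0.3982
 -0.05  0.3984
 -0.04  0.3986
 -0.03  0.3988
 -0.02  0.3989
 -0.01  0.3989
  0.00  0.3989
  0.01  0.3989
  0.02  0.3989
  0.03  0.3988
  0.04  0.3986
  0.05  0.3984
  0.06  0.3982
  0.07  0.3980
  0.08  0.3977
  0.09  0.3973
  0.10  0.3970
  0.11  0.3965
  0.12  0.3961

122.70

T = 0.5;  σ√T = 0.0919
d₁ = [ln(435/450) + (0.056 + 0.13²/2)·0.5] / 0.0919 = [-0.0339 + 0.0322] / 0.0919 = -0.0182 → -0.02
√T = √0.5 = 0.7071
φ(d₁) = φ(-0.02) = 0.3989
vega = S·φ(d₁)·√T = 435·0.3989·0.7071 = 122.6971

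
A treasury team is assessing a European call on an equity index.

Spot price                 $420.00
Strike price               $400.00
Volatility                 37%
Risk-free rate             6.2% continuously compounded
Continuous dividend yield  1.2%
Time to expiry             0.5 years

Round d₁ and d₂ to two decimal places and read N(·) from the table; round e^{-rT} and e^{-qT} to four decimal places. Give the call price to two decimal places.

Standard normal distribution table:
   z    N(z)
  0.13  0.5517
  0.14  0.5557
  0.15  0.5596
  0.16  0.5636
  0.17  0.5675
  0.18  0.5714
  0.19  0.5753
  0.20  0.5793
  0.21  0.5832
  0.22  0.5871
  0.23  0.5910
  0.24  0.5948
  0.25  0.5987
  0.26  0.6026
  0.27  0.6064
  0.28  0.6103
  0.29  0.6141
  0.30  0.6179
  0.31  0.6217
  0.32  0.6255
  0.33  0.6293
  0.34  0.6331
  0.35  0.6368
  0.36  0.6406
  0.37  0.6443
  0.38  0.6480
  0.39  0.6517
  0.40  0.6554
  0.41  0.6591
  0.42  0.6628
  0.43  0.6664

$58.15

σ√T = 0.37·√0.5 = 0.2616
d₁ = [ln(420/400) + (0.062 − 0.012 + ½·0.37²)·0.5] / (σ√T) = (0.0488 + 0.0592) / 0.2616 = 0.4129 ≈ 0.41
d₂ = 0.4129 − 0.2616 = 0.1512 ≈ 0.15
exp(−qT) = exp(−0.012·0.5) = 0.9940;  exp(−rT) = exp(−0.062·0.5) = 0.9695
C = 420·0.9940·N(0.41) − 400·0.9695·N(0.15) = 420·0.9940·0.6591 − 400·0.9695·0.5596 = 275.1611 − 217.0129 = 58.1482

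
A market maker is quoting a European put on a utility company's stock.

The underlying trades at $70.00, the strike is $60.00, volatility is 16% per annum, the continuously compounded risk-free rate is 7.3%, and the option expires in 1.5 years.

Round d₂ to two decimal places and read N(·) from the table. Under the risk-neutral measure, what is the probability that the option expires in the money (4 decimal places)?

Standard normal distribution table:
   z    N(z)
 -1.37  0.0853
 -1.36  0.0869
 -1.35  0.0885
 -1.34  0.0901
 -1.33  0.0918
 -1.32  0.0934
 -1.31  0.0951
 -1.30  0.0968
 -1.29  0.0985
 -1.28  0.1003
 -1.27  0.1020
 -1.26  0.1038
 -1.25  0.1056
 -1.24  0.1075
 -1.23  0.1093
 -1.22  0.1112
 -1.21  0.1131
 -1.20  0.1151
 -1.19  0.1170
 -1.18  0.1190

σ√T = 0.16·√1.5 = 0.1960
d₁ = [ln(70/60) + (0.073 + 0.16²/2)·1.5] / 0.1960 = [0.1542 + 0.1287] / 0.1960 = 1.4434 → 1.44
d₂ = d₁ − σ√T = 1.4434 − 0.1960 = 1.2475 → 1.25
Risk-neutral Pr[S_T < K] = N(−d₂) = N(-1.25) = 0.1056

0.1056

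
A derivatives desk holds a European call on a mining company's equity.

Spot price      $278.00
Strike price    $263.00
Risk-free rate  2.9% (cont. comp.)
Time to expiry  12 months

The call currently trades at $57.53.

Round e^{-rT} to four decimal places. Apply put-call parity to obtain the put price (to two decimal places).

exp(−rT) = exp(−0.029·1) = 0.9714
Put-call parity: C − P = S − K·e^(−rT) = 278 − 263·0.9714 = 278 − 255.4782 = 22.5218
P = C − (C − P) = 57.53 − (22.5218) = 35.0082

$35.01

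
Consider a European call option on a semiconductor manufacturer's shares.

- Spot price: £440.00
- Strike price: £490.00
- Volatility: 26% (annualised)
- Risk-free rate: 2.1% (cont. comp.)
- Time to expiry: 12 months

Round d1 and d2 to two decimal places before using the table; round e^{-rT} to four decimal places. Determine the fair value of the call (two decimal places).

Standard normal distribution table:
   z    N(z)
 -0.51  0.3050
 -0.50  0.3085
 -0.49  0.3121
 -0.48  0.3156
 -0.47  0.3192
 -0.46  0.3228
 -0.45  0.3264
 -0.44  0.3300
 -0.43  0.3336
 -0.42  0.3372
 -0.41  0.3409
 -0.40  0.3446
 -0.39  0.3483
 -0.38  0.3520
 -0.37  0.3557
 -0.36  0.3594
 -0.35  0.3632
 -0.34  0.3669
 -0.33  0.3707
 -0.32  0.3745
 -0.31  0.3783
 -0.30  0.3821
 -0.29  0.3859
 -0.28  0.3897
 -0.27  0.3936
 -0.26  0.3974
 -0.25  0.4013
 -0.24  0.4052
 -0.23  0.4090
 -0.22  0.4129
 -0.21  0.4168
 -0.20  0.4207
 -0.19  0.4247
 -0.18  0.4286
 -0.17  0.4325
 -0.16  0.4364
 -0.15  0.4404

σ√T = 0.26 × 1.0000 = 0.2600
d₁ = [ln(440/490) + (0.021 + ½·0.26²)·1] / (σ√T) = (-0.1076 + 0.0548) / 0.2600 = -0.2032 which rounds to -0.20
d₂ = -0.2032 − 0.2600 = -0.4632 which rounds to -0.46
exp(−rT) = exp(−0.021·1) = 0.9792
C = 440·N(-0.20) − 490·0.9792·N(-0.46) = 440·0.4207 − 490·0.9792·0.3228 = 185.1080 − 154.8820 = 30.2260

£30.23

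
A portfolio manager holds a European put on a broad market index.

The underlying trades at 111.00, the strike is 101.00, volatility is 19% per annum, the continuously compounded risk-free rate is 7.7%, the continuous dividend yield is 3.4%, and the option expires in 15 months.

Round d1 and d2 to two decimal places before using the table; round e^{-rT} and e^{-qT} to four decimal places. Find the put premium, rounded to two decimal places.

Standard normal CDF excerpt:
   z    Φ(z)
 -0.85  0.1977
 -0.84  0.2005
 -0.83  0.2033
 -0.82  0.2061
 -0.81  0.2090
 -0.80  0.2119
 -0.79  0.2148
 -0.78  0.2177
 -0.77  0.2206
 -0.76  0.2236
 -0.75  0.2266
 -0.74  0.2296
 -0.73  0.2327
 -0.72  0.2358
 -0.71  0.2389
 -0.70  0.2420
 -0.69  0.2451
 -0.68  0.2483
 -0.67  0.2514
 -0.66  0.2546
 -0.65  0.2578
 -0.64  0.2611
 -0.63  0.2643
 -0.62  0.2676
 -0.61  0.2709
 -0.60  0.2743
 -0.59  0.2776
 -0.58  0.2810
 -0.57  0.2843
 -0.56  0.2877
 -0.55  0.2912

σ√T = 0.19 × 1.1180 = 0.2124
ln(S/K) + (r − q + σ²/2)T = ln(111/101) + (0.077 − 0.034 + 0.19²/2)·1.25 = 0.0944 + 0.0763 = 0.1707
d₁ = 0.1707 / 0.2124 = 0.8037 which rounds to 0.80
d₂ = d₁ − σ√T = 0.8037 − 0.2124 = 0.5913 which rounds to 0.59
exp(−qT) = exp(−0.034·1.25) = 0.9584;  exp(−rT) = exp(−0.077·1.25) = 0.9082
P = 101·0.9082·N(-0.59) − 111·0.9584·N(-0.80) = 101·0.9082·0.2776 − 111·0.9584·0.2119 = 25.4637 − 22.5424 = 2.9213

2.92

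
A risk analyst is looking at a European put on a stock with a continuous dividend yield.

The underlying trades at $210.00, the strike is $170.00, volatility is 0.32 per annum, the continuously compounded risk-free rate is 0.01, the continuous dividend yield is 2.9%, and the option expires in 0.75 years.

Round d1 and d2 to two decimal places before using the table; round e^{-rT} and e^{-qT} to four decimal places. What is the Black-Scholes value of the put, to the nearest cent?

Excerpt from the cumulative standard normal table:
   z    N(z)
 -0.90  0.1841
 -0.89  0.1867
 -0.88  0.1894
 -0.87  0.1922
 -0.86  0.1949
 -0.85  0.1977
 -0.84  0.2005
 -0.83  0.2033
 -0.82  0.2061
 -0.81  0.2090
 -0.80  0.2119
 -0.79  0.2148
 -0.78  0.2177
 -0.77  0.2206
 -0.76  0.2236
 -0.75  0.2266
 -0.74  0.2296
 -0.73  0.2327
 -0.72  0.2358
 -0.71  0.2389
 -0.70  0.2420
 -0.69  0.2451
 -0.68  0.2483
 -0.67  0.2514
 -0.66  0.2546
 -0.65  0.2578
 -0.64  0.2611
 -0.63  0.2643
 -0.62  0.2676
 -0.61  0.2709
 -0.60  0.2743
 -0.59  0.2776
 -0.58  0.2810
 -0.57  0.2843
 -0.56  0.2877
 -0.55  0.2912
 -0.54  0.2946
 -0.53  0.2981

$7.34

T = 0.75;  σ√T = 0.2771
d₁ = [ln(210/170) + (0.01 − 0.029 + ½·0.32²)·0.75] / (σ√T) = (0.2113 + 0.0241) / 0.2771 = 0.8496 which rounds to 0.85
d₂ = 0.8496 − 0.2771 = 0.5725 which rounds to 0.57
e^(−qT) = e^(−0.029·0.75) = 0.9785;  e^(−rT) = e^(−0.01·0.75) = 0.9925
N(−d₂) = N(-0.57) = 0.2843;  N(−d₁) = N(-0.85) = 0.1977
P = 170·0.9925·0.2843 − 210·0.9785·0.1977 = 47.9685 − 40.6244 = 7.3441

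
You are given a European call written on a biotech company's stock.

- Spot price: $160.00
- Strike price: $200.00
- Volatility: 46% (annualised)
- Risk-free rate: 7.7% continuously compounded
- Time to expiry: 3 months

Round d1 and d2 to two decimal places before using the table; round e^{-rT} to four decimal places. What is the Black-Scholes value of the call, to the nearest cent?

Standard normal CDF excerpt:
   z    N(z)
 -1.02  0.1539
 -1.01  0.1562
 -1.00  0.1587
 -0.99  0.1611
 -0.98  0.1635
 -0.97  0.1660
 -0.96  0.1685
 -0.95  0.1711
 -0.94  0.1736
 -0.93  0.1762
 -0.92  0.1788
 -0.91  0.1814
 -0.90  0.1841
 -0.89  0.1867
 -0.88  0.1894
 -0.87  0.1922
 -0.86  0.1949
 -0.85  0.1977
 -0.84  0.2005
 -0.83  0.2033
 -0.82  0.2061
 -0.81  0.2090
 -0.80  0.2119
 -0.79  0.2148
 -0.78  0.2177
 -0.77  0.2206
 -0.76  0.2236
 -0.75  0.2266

$4.16

T = 0.25;  σ√T = 0.2300
d₁ = [ln(160/200) + (0.077 + 0.46²/2)·0.25] / 0.2300 = [-0.2231 + 0.0457] / 0.2300 = -0.7715 → -0.77
d₂ = d₁ − σ√T = -0.7715 − 0.2300 = -1.0015 → -1.00
e^(−rT) = e^(−0.077·0.25) = 0.9809
C = 160·N(-0.77) − 200·0.9809·N(-1.00) = 160·0.2206 − 200·0.9809·0.1587 = 35.2960 − 31.1338 = 4.1622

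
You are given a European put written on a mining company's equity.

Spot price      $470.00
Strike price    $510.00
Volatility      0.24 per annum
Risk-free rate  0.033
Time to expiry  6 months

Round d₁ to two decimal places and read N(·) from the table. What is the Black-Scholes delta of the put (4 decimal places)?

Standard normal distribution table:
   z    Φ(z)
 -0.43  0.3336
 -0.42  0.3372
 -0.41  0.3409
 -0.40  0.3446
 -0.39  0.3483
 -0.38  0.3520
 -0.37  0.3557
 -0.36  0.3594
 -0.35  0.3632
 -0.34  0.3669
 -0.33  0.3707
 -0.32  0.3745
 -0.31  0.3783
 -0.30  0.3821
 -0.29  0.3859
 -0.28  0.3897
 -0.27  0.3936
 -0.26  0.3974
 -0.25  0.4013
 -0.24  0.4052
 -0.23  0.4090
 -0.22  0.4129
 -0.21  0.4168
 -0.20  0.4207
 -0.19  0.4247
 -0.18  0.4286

-0.6179

σ√T = 0.24·√0.5 = 0.1697
ln(S/K) + (r + σ²/2)T = ln(470/510) + (0.033 + 0.24²/2)·0.5 = -0.0817 + 0.0309 = -0.0508
d₁ = -0.0508 / 0.1697 = -0.2992 → -0.30
N(d₁) = N(-0.30) = 0.3821
Δ_put = N(d₁) − 1 = 0.3821 − 1 = -0.6179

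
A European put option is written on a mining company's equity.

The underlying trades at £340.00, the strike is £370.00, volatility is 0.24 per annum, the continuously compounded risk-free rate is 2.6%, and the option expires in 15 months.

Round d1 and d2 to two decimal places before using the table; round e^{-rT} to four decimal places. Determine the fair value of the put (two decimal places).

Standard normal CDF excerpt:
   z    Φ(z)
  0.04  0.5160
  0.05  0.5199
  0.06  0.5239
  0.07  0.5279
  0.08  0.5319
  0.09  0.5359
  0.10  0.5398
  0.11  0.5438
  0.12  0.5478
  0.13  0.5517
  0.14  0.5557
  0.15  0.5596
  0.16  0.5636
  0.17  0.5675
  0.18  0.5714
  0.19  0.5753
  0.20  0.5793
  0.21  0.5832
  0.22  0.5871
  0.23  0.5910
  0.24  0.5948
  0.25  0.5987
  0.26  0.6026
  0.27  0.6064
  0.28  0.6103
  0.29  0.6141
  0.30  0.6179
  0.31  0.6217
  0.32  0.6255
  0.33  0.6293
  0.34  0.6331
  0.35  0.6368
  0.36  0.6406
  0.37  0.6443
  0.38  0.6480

£47.26

σ√T = 0.24 × 1.1180 = 0.2683
ln(S/K) + (r + σ²/2)T = ln(340/370) + (0.026 + 0.24²/2)·1.25 = -0.0846 + 0.0685 = -0.0161
d₁ = -0.0161 / 0.2683 = -0.0598 which rounds to -0.06
d₂ = d₁ − σ√T = -0.0598 − 0.2683 = -0.3282 which rounds to -0.33
exp(−rT) = exp(−0.026·1.25) = 0.9680
N(−d₂) = N(0.33) = 0.6293;  N(−d₁) = N(0.06) = 0.5239
P = 370·0.9680·0.6293 − 340·0.5239 = 225.3901 − 178.1260 = 47.2641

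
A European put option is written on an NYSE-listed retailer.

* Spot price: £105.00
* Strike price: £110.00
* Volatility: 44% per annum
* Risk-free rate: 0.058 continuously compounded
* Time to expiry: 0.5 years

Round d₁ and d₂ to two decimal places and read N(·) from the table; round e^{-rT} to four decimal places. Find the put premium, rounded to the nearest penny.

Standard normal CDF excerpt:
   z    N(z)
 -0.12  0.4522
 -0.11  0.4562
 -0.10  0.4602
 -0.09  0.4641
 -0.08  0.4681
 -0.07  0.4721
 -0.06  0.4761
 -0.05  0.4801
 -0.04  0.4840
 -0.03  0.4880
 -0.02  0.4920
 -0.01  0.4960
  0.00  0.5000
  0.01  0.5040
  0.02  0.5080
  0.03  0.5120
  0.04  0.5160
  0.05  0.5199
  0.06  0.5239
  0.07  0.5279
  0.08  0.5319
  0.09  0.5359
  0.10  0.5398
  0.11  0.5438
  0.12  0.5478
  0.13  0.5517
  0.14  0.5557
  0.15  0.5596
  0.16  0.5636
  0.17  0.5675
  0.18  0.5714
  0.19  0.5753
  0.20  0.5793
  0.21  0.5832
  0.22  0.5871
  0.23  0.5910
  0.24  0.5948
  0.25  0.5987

£14.00

σ√T = 0.44·√0.5 = 0.3111
ln(S/K) + (r + σ²/2)T = ln(105/110) + (0.058 + 0.44²/2)·0.5 = -0.0465 + 0.0774 = 0.0309
d₁ = 0.0309 / 0.3111 = 0.0993 ⇒ 0.10
d₂ = d₁ − σ√T = 0.0993 − 0.3111 = -0.2119 ⇒ -0.21
e^(−rT) = e^(−0.058·0.5) = 0.9714
N(−d₂) = N(0.21) = 0.5832;  N(−d₁) = N(-0.10) = 0.4602
P = 110·0.9714·0.5832 − 105·0.4602 = 62.3173 − 48.3210 = 13.9963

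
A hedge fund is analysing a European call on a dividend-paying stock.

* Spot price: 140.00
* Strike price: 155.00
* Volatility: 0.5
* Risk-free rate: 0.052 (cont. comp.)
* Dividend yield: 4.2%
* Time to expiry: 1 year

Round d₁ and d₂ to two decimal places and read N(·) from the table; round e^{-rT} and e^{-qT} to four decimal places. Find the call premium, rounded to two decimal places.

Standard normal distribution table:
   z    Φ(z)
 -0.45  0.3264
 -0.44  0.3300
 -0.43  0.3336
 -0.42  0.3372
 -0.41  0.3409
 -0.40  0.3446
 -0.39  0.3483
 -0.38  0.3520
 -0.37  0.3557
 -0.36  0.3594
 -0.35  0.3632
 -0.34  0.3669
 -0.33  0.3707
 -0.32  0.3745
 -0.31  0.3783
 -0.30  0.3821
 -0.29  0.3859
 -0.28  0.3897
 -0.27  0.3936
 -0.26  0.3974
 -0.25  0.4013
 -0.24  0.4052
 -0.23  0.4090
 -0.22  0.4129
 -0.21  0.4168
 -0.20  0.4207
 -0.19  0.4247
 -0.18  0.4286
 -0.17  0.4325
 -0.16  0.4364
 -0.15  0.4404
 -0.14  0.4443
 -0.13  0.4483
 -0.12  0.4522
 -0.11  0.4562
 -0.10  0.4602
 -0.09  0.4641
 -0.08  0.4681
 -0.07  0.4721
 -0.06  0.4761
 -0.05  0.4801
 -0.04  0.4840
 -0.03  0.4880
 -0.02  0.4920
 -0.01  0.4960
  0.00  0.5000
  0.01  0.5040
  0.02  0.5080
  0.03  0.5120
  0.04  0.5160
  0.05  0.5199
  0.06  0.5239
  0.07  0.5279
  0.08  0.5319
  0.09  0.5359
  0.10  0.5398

21.78

σ√T = 0.5 × 1.0000 = 0.5000
d₁ = [ln(140/155) + (0.052 − 0.042 + 0.5²/2)·1] / 0.5000 = [-0.1018 + 0.1350] / 0.5000 = 0.0664 which rounds to 0.07
d₂ = d₁ − σ√T = 0.0664 − 0.5000 = -0.4336 which rounds to -0.43
e^(−qT) = e^(−0.042·1) = 0.9589;  e^(−rT) = e^(−0.052·1) = 0.9493
C = 140·0.9589·N(0.07) − 155·0.9493·N(-0.43) = 140·0.9589·0.5279 − 155·0.9493·0.3336 = 70.8685 − 49.0864 = 21.7821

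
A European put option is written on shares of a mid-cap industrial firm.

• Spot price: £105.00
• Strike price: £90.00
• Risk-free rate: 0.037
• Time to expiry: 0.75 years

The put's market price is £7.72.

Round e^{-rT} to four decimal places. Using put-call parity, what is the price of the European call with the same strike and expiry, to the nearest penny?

£25.19

exp(−rT) = exp(−0.037·0.75) = 0.9726
Put-call parity: C − P = S − K·e^(−rT) = 105 − 90·0.9726 = 105 − 87.5340 = 17.4660
C = P + (C − P) = 7.72 + (17.4660) = 25.1860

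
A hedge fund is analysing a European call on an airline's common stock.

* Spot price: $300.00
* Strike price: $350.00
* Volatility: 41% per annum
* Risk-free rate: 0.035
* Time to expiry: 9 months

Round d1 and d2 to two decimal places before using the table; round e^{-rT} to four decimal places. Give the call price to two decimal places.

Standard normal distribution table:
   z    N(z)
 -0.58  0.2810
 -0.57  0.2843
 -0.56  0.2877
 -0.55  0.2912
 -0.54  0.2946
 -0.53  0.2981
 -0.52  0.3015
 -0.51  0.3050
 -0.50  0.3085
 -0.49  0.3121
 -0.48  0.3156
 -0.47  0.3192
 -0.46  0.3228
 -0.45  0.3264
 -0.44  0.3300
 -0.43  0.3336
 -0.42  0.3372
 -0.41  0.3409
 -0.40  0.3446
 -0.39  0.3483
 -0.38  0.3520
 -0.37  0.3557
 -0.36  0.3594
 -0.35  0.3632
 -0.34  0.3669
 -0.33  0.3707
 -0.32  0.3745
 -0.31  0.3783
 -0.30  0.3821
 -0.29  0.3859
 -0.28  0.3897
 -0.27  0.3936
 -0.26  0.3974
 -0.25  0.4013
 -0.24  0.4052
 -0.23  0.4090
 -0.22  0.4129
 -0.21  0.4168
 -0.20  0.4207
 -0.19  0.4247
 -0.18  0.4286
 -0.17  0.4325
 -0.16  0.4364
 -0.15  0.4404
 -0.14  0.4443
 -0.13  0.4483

$28.14

σ√T = 0.41·√0.75 = 0.3551
d₁ = [ln(300/350) + (0.035 + 0.41²/2)·0.75] / 0.3551 = [-0.1542 + 0.0893] / 0.3551 = -0.1827 which rounds to -0.18
d₂ = d₁ − σ√T = -0.1827 − 0.3551 = -0.5377 which rounds to -0.54
exp(−rT) = exp(−0.035·0.75) = 0.9741
C = 300·N(-0.18) − 350·0.9741·N(-0.54) = 300·0.4286 − 350·0.9741·0.2946 = 128.5800 − 100.4395 = 28.1405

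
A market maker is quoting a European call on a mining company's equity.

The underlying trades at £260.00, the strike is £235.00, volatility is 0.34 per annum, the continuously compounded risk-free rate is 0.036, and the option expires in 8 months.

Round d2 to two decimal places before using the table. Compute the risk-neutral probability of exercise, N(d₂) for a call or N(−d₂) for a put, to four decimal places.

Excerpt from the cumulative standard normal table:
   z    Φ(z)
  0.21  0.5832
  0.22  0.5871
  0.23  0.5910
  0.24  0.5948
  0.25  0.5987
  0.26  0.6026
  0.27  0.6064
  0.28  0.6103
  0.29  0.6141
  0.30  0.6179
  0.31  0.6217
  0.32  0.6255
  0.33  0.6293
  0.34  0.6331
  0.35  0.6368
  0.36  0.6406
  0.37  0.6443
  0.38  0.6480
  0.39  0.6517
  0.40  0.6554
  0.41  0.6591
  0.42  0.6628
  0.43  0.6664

σ√T = 0.34·√0.6667 = 0.2776
d₁ = [ln(260/235) + (0.036 + 0.34²/2)·0.6667] / 0.2776 = [0.1011 + 0.0625] / 0.2776 = 0.5894 ⇒ 0.59
d₂ = d₁ − σ√T = 0.5894 − 0.2776 = 0.3118 ⇒ 0.31
Pr(exercise) under Q = N(d₂) = 0.6217

0.6217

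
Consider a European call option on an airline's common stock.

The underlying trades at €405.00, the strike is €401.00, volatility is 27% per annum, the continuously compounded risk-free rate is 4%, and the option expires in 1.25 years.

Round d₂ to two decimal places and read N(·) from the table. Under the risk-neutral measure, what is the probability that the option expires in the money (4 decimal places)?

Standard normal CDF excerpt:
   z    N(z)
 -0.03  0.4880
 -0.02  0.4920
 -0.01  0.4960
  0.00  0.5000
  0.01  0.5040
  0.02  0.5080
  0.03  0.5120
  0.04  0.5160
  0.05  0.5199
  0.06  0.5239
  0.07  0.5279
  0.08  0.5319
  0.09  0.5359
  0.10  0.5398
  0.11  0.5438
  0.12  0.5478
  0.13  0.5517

0.5199

T = 1.25;  σ√T = 0.3019
ln(S/K) + (r + σ²/2)T = ln(405/401) + (0.04 + 0.27²/2)·1.25 = 0.0099 + 0.0956 = 0.1055
d₁ = 0.1055 / 0.3019 = 0.3494 which rounds to 0.35
d₂ = d₁ − σ√T = 0.3494 − 0.3019 = 0.0476 which rounds to 0.05
Pr(exercise) under Q = N(d₂) = 0.5199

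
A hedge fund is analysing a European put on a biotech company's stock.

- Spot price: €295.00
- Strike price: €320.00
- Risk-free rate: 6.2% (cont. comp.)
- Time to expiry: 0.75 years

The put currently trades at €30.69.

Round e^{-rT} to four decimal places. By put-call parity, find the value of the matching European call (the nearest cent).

e^(−rT) = e^(−0.062·0.75) = 0.9546
Put-call parity: C − P = S − K·e^(−rT) = 295 − 320·0.9546 = 295 − 305.4720 = -10.4720
C = P + (C − P) = 30.69 + (-10.4720) = 20.2180

€20.22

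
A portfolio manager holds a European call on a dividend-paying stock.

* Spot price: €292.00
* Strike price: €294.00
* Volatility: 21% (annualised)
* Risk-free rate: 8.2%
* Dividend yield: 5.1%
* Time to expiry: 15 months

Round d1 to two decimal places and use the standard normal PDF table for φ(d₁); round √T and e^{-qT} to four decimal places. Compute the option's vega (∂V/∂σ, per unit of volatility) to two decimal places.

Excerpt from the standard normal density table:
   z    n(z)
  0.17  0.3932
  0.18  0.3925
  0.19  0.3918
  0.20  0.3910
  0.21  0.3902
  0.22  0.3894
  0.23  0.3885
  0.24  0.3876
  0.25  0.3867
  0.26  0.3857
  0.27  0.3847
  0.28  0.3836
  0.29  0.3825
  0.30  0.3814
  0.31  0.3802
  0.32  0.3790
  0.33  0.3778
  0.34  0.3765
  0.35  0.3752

118.44

σ√T = 0.21 × 1.1180 = 0.2348
ln(S/K) + (r − q + σ²/2)T = ln(292/294) + (0.082 − 0.051 + 0.21²/2)·1.25 = -0.0068 + 0.0663 = 0.0595
d₁ = 0.0595 / 0.2348 = 0.2534 → 0.25
√T = √1.25 = 1.1180
φ(d₁) = φ(0.25) = 0.3867
exp(−qT) = exp(−0.051·1.25) = 0.9382
vega = S·exp(−qT)·φ(d₁)·√T = 292·0.9382·0.3867·1.1180 = 118.4389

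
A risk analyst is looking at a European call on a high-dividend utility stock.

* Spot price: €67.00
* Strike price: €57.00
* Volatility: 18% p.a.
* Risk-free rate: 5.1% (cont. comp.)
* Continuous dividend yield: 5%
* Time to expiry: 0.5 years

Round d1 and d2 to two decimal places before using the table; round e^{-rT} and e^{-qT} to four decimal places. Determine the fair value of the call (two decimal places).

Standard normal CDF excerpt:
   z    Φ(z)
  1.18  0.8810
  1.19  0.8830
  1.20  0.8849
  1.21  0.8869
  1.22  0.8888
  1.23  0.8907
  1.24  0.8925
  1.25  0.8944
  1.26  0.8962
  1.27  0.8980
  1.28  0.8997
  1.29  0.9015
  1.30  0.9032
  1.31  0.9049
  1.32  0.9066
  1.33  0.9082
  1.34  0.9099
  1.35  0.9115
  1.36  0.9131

T = 0.5;  σ√T = 0.1273
d₁ = [ln(67/57) + (0.051 − 0.05 + ½·0.18²)·0.5] / (σ√T) = (0.1616 + 0.0086) / 0.1273 = 1.3375 → 1.34
d₂ = 1.3375 − 0.1273 = 1.2103 → 1.21
e^(−qT) = e^(−0.05·0.5) = 0.9753;  e^(−rT) = e^(−0.051·0.5) = 0.9748
N(d₁) = N(1.34) = 0.9099;  N(d₂) = N(1.21) = 0.8869
C = 67·0.9753·0.9099 − 57·0.9748·0.8869 = 59.4575 − 49.2794 = 10.1781

€10.18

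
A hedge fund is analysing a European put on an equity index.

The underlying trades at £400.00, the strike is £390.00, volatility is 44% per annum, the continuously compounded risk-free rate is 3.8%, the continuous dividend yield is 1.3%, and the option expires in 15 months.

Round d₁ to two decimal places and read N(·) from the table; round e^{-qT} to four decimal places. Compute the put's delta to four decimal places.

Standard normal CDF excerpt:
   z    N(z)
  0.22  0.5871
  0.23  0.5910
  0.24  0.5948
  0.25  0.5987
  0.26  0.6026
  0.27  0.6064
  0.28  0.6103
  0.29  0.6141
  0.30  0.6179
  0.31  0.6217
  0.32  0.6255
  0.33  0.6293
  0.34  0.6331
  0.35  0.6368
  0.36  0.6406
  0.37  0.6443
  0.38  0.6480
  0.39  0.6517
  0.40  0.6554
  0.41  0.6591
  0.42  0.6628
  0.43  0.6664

-0.3536

σ√T = 0.44·√1.25 = 0.4919
d₁ = [ln(400/390) + (0.038 − 0.013 + 0.44²/2)·1.25] / 0.4919 = [0.0253 + 0.1522] / 0.4919 = 0.3610 ≈ 0.36
N(d₁) = N(0.36) = 0.6406
Δ_put = exp(−qT)·(N(d₁) − 1) = 0.9839·(0.6406 − 1) = -0.3536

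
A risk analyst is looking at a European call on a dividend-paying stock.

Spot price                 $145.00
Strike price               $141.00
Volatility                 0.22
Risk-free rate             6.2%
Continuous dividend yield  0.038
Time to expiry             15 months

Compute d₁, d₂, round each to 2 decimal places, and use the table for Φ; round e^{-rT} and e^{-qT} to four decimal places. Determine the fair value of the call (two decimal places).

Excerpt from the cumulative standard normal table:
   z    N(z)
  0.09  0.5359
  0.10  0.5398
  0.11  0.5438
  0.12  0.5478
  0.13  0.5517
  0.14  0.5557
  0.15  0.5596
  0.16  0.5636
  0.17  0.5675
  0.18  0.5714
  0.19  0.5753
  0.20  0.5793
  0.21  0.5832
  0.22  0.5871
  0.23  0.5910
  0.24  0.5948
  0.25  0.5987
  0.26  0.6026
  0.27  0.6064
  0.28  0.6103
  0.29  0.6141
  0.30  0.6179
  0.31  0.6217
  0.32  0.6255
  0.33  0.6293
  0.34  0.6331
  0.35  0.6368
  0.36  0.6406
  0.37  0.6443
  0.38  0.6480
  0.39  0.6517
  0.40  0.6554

$17.62

T = 1.25;  σ√T = 0.2460
d₁ = [ln(145/141) + (0.062 − 0.038 + 0.22²/2)·1.25] / 0.2460 = [0.0280 + 0.0602] / 0.2460 = 0.3587 which rounds to 0.36
d₂ = d₁ − σ√T = 0.3587 − 0.2460 = 0.1127 which rounds to 0.11
exp(−qT) = exp(−0.038·1.25) = 0.9536;  exp(−rT) = exp(−0.062·1.25) = 0.9254
C = 145·0.9536·N(0.36) − 141·0.9254·N(0.11) = 145·0.9536·0.6406 − 141·0.9254·0.5438 = 88.5770 − 70.9558 = 17.6213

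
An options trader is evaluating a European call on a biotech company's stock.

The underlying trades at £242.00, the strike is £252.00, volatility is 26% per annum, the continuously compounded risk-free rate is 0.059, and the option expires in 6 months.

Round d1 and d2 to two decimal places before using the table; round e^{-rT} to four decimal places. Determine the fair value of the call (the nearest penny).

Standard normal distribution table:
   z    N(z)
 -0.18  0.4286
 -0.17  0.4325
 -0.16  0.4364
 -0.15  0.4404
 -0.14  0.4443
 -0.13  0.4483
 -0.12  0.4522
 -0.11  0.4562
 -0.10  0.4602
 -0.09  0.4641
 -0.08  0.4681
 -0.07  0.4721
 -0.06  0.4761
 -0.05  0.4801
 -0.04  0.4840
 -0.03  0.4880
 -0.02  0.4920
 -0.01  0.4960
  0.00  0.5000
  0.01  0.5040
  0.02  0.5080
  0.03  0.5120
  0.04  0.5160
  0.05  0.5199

σ√T = 0.26 × 0.7071 = 0.1838
d₁ = [ln(242/252) + (0.059 + 0.26²/2)·0.5] / 0.1838 = [-0.0405 + 0.0464] / 0.1838 = 0.0321 which rounds to 0.03
d₂ = d₁ − σ√T = 0.0321 − 0.1838 = -0.1517 which rounds to -0.15
e^(−rT) = e^(−0.059·0.5) = 0.9709
N(d₁) = N(0.03) = 0.5120;  N(d₂) = N(-0.15) = 0.4404
C = 242·0.5120 − 252·0.9709·0.4404 = 123.9040 − 107.7513 = 16.1527

£16.15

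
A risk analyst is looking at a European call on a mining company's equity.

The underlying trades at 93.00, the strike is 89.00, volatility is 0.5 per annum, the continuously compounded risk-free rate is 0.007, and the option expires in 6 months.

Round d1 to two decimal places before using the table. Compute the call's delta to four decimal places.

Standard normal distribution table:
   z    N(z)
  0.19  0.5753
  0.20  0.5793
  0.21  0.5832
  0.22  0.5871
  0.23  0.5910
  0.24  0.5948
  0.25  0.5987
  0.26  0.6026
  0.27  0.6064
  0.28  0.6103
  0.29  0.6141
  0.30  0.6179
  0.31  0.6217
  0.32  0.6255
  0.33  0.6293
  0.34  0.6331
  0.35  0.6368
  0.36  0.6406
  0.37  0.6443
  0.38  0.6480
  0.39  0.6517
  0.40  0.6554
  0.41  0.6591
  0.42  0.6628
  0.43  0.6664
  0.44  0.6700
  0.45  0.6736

0.6217

T = 0.5;  σ√T = 0.3536
d₁ = [ln(93/89) + (0.007 + 0.5²/2)·0.5] / 0.3536 = [0.0440 + 0.0660] / 0.3536 = 0.3110 ≈ 0.31
N(d₁) = N(0.31) = 0.6217
Δ_call = N(d₁) = 0.6217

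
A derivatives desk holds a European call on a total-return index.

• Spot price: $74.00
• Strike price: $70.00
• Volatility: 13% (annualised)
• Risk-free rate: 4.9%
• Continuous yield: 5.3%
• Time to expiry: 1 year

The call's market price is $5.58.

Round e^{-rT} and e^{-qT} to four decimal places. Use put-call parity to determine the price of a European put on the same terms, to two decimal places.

$2.05

e^(−qT) = e^(−0.053·1) = 0.9484;  e^(−rT) = e^(−0.049·1) = 0.9522
Put-call parity: C − P = S·e^(−qT) − K·e^(−rT) = 74·0.9484 − 70·0.9522 = 70.1816 − 66.6540 = 3.5276
P = C − (C − P) = 5.58 − (3.5276) = 2.0524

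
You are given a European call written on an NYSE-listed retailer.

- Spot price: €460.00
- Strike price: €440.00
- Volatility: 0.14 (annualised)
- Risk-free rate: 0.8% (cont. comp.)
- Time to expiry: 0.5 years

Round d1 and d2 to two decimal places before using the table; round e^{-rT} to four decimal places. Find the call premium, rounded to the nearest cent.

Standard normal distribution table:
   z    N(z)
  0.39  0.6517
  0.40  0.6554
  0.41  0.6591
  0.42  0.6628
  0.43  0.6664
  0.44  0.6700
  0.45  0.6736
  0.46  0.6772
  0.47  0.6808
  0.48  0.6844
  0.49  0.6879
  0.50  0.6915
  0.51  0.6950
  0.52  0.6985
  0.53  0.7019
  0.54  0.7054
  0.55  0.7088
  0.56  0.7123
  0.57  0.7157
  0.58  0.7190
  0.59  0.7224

T = 0.5;  σ√T = 0.0990
d₁ = [ln(460/440) + (0.008 + 0.14²/2)·0.5] / 0.0990 = [0.0445 + 0.0089] / 0.0990 = 0.5389 → 0.54
d₂ = d₁ − σ√T = 0.5389 − 0.0990 = 0.4399 → 0.44
e^(−rT) = e^(−0.008·0.5) = 0.9960
C = 460·N(0.54) − 440·0.9960·N(0.44) = 460·0.7054 − 440·0.9960·0.6700 = 324.4840 − 293.6208 = 30.8632

€30.86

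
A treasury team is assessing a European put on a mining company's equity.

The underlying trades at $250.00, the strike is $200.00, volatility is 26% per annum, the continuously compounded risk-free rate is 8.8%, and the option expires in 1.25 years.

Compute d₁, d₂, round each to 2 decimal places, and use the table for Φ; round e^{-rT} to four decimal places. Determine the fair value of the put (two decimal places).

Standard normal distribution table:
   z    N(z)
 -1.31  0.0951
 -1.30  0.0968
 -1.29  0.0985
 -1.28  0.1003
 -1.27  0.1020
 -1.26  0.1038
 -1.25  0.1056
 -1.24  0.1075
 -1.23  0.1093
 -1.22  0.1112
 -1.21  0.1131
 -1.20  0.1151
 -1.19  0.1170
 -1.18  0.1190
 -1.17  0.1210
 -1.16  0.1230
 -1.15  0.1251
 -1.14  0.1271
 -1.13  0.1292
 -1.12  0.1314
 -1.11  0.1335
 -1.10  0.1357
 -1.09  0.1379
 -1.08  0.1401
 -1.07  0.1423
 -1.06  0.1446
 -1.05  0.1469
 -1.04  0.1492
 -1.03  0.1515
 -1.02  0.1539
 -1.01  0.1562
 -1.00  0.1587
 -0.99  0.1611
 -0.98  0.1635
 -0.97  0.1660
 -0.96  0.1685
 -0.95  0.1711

σ√T = 0.26 × 1.1180 = 0.2907
d₁ = [ln(250/200) + (0.088 + 0.26²/2)·1.25] / 0.2907 = [0.2231 + 0.1522] / 0.2907 = 1.2914 ⇒ 1.29
d₂ = d₁ − σ√T = 1.2914 − 0.2907 = 1.0007 ⇒ 1.00
exp(−rT) = exp(−0.088·1.25) = 0.8958
P = 200·0.8958·N(-1.00) − 250·N(-1.29) = 200·0.8958·0.1587 − 250·0.0985 = 28.4327 − 24.6250 = 3.8077

$3.81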